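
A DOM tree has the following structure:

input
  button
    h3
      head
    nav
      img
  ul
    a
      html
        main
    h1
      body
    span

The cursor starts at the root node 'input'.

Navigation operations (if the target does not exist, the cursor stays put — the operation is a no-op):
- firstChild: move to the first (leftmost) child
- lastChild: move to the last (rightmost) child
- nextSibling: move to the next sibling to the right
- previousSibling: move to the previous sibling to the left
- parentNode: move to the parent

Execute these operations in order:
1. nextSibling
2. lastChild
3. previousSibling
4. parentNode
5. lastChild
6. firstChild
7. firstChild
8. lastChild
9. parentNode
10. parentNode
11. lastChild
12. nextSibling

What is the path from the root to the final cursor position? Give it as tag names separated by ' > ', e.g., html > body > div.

After 1 (nextSibling): input (no-op, stayed)
After 2 (lastChild): ul
After 3 (previousSibling): button
After 4 (parentNode): input
After 5 (lastChild): ul
After 6 (firstChild): a
After 7 (firstChild): html
After 8 (lastChild): main
After 9 (parentNode): html
After 10 (parentNode): a
After 11 (lastChild): html
After 12 (nextSibling): html (no-op, stayed)

Answer: input > ul > a > html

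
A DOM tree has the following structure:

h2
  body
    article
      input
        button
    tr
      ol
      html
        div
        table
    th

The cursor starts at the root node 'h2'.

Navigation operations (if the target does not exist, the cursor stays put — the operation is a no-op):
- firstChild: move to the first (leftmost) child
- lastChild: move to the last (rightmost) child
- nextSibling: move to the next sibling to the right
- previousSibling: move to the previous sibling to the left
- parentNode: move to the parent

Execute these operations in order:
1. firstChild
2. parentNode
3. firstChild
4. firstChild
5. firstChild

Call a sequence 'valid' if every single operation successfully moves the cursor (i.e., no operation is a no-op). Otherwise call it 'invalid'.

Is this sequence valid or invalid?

Answer: valid

Derivation:
After 1 (firstChild): body
After 2 (parentNode): h2
After 3 (firstChild): body
After 4 (firstChild): article
After 5 (firstChild): input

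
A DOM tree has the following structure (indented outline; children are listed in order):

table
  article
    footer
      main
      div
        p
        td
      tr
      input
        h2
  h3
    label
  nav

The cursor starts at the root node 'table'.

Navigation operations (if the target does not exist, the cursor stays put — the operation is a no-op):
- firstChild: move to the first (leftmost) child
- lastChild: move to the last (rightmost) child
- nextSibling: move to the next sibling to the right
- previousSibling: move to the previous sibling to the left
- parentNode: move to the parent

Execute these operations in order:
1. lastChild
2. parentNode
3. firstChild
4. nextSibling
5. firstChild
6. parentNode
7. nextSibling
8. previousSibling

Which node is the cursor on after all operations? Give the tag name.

Answer: h3

Derivation:
After 1 (lastChild): nav
After 2 (parentNode): table
After 3 (firstChild): article
After 4 (nextSibling): h3
After 5 (firstChild): label
After 6 (parentNode): h3
After 7 (nextSibling): nav
After 8 (previousSibling): h3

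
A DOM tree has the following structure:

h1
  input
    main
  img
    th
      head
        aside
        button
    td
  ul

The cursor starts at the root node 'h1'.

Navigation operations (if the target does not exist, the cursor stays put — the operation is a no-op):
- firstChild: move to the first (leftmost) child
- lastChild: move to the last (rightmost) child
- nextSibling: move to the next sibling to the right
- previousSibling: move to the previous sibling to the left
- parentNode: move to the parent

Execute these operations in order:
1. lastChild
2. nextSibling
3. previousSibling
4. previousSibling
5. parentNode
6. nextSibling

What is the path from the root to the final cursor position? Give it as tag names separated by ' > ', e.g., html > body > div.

After 1 (lastChild): ul
After 2 (nextSibling): ul (no-op, stayed)
After 3 (previousSibling): img
After 4 (previousSibling): input
After 5 (parentNode): h1
After 6 (nextSibling): h1 (no-op, stayed)

Answer: h1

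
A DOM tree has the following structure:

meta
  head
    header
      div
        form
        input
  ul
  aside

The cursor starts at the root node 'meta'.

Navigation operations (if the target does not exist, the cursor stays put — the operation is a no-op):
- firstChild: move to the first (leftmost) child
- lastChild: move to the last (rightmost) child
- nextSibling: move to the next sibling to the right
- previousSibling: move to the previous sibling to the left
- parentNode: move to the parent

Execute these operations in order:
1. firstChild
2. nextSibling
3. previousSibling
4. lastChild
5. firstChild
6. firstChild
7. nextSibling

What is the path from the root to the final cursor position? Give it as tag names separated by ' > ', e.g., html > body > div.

After 1 (firstChild): head
After 2 (nextSibling): ul
After 3 (previousSibling): head
After 4 (lastChild): header
After 5 (firstChild): div
After 6 (firstChild): form
After 7 (nextSibling): input

Answer: meta > head > header > div > input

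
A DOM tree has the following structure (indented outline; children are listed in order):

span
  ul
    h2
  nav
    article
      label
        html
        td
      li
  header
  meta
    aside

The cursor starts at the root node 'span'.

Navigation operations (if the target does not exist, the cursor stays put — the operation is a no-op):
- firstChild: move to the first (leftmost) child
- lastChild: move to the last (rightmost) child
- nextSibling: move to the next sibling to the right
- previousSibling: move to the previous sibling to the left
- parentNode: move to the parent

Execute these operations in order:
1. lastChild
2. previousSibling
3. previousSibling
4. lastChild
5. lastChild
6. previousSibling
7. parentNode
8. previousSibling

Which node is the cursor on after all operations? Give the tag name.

After 1 (lastChild): meta
After 2 (previousSibling): header
After 3 (previousSibling): nav
After 4 (lastChild): article
After 5 (lastChild): li
After 6 (previousSibling): label
After 7 (parentNode): article
After 8 (previousSibling): article (no-op, stayed)

Answer: article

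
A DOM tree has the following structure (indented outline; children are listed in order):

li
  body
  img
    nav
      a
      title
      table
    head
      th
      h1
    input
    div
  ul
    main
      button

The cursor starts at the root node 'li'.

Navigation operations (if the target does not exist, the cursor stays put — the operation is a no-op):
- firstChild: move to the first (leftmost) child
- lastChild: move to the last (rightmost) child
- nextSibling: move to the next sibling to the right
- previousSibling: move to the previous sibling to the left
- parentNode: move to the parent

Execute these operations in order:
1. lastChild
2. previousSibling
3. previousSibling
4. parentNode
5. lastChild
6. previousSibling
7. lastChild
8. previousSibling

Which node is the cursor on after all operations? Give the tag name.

Answer: input

Derivation:
After 1 (lastChild): ul
After 2 (previousSibling): img
After 3 (previousSibling): body
After 4 (parentNode): li
After 5 (lastChild): ul
After 6 (previousSibling): img
After 7 (lastChild): div
After 8 (previousSibling): input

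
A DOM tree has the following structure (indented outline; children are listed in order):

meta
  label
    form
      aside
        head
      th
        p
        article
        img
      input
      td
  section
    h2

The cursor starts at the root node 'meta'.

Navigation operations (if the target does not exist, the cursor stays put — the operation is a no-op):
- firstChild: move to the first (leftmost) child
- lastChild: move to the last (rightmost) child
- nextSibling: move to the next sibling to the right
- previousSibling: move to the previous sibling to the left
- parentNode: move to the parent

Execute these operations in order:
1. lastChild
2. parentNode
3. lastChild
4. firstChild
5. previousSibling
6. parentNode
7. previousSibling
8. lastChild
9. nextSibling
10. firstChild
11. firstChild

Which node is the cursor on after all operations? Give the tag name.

After 1 (lastChild): section
After 2 (parentNode): meta
After 3 (lastChild): section
After 4 (firstChild): h2
After 5 (previousSibling): h2 (no-op, stayed)
After 6 (parentNode): section
After 7 (previousSibling): label
After 8 (lastChild): form
After 9 (nextSibling): form (no-op, stayed)
After 10 (firstChild): aside
After 11 (firstChild): head

Answer: head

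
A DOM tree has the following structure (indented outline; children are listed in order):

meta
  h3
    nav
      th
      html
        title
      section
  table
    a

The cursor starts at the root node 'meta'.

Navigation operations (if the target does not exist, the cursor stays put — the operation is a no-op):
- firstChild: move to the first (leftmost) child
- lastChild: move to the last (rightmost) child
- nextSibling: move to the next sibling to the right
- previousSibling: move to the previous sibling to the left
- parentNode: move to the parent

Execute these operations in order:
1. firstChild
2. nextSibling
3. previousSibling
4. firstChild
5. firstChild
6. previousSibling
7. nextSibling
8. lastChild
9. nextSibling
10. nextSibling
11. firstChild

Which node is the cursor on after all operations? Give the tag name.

Answer: title

Derivation:
After 1 (firstChild): h3
After 2 (nextSibling): table
After 3 (previousSibling): h3
After 4 (firstChild): nav
After 5 (firstChild): th
After 6 (previousSibling): th (no-op, stayed)
After 7 (nextSibling): html
After 8 (lastChild): title
After 9 (nextSibling): title (no-op, stayed)
After 10 (nextSibling): title (no-op, stayed)
After 11 (firstChild): title (no-op, stayed)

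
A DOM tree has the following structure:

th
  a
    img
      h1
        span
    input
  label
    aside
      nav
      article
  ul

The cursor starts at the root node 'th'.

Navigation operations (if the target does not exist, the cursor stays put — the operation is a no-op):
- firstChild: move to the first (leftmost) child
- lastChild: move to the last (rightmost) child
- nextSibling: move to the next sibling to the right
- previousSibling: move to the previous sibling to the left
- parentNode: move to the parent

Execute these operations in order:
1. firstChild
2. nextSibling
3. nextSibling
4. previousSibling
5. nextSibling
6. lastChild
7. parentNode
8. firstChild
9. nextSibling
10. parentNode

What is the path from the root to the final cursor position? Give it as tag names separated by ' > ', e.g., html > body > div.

After 1 (firstChild): a
After 2 (nextSibling): label
After 3 (nextSibling): ul
After 4 (previousSibling): label
After 5 (nextSibling): ul
After 6 (lastChild): ul (no-op, stayed)
After 7 (parentNode): th
After 8 (firstChild): a
After 9 (nextSibling): label
After 10 (parentNode): th

Answer: th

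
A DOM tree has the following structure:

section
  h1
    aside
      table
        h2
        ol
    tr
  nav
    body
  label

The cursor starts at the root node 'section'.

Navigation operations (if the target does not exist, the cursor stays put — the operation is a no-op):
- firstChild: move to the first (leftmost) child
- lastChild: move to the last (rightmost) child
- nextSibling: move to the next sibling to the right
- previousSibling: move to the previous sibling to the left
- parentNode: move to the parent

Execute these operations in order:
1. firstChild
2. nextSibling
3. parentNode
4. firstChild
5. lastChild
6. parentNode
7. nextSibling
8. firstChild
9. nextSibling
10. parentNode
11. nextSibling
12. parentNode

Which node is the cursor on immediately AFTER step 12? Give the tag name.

Answer: section

Derivation:
After 1 (firstChild): h1
After 2 (nextSibling): nav
After 3 (parentNode): section
After 4 (firstChild): h1
After 5 (lastChild): tr
After 6 (parentNode): h1
After 7 (nextSibling): nav
After 8 (firstChild): body
After 9 (nextSibling): body (no-op, stayed)
After 10 (parentNode): nav
After 11 (nextSibling): label
After 12 (parentNode): section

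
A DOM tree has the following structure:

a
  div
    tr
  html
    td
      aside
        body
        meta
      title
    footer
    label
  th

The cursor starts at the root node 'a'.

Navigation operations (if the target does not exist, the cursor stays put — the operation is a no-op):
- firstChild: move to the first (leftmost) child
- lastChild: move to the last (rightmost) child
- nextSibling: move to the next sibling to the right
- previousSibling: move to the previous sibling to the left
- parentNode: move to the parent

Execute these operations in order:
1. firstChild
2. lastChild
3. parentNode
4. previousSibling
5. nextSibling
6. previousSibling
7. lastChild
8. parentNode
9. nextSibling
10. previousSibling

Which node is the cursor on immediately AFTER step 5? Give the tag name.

After 1 (firstChild): div
After 2 (lastChild): tr
After 3 (parentNode): div
After 4 (previousSibling): div (no-op, stayed)
After 5 (nextSibling): html

Answer: html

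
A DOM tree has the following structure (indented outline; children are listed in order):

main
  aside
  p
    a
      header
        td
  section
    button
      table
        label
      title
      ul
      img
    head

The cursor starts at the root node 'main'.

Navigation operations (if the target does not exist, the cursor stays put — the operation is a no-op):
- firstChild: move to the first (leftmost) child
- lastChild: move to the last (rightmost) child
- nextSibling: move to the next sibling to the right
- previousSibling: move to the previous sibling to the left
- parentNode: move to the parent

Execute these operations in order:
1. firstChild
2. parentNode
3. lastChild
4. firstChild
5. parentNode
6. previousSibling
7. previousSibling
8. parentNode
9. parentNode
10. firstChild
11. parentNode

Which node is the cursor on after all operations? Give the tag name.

After 1 (firstChild): aside
After 2 (parentNode): main
After 3 (lastChild): section
After 4 (firstChild): button
After 5 (parentNode): section
After 6 (previousSibling): p
After 7 (previousSibling): aside
After 8 (parentNode): main
After 9 (parentNode): main (no-op, stayed)
After 10 (firstChild): aside
After 11 (parentNode): main

Answer: main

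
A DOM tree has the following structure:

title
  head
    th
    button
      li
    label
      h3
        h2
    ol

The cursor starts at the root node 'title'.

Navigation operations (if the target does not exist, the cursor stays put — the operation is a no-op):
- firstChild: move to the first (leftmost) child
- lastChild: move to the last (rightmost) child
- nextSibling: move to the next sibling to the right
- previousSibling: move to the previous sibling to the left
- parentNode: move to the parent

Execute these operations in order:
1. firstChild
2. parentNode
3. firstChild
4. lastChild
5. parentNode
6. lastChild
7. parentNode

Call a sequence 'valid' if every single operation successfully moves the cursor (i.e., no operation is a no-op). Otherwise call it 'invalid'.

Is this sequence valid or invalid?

After 1 (firstChild): head
After 2 (parentNode): title
After 3 (firstChild): head
After 4 (lastChild): ol
After 5 (parentNode): head
After 6 (lastChild): ol
After 7 (parentNode): head

Answer: valid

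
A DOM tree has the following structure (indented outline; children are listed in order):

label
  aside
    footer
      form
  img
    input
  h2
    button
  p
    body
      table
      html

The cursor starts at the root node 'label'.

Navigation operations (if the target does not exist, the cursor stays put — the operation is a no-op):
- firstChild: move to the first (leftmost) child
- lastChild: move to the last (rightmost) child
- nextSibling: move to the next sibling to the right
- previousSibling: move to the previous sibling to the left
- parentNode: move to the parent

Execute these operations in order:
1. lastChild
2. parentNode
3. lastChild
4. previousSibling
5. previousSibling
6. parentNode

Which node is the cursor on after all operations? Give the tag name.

After 1 (lastChild): p
After 2 (parentNode): label
After 3 (lastChild): p
After 4 (previousSibling): h2
After 5 (previousSibling): img
After 6 (parentNode): label

Answer: label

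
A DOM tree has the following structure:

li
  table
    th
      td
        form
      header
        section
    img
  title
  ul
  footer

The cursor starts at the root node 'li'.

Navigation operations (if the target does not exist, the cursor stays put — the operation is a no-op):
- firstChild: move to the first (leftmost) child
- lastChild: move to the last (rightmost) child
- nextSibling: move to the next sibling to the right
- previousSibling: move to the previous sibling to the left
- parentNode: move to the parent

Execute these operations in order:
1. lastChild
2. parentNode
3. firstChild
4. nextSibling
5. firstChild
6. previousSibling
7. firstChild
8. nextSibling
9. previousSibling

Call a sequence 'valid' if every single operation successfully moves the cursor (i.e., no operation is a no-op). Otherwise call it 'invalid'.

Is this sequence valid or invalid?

After 1 (lastChild): footer
After 2 (parentNode): li
After 3 (firstChild): table
After 4 (nextSibling): title
After 5 (firstChild): title (no-op, stayed)
After 6 (previousSibling): table
After 7 (firstChild): th
After 8 (nextSibling): img
After 9 (previousSibling): th

Answer: invalid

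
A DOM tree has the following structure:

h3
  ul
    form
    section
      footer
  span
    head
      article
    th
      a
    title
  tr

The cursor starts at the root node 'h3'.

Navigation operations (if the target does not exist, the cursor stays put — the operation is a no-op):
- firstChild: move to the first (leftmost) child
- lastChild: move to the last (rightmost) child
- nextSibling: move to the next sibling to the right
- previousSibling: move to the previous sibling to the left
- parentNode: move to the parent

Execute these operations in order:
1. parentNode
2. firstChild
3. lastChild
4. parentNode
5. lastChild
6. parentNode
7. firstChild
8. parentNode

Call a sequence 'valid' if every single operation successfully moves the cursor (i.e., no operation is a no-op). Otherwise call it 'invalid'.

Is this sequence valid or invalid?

After 1 (parentNode): h3 (no-op, stayed)
After 2 (firstChild): ul
After 3 (lastChild): section
After 4 (parentNode): ul
After 5 (lastChild): section
After 6 (parentNode): ul
After 7 (firstChild): form
After 8 (parentNode): ul

Answer: invalid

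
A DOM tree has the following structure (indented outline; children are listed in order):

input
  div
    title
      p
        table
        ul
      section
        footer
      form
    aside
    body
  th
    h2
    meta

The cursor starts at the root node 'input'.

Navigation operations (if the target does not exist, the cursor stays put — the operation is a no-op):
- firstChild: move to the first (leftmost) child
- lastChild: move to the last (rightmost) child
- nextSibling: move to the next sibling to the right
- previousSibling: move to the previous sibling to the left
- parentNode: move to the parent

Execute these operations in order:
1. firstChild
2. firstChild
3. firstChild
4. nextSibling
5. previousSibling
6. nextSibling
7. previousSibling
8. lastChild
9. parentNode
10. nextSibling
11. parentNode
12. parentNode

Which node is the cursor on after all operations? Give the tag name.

Answer: div

Derivation:
After 1 (firstChild): div
After 2 (firstChild): title
After 3 (firstChild): p
After 4 (nextSibling): section
After 5 (previousSibling): p
After 6 (nextSibling): section
After 7 (previousSibling): p
After 8 (lastChild): ul
After 9 (parentNode): p
After 10 (nextSibling): section
After 11 (parentNode): title
After 12 (parentNode): div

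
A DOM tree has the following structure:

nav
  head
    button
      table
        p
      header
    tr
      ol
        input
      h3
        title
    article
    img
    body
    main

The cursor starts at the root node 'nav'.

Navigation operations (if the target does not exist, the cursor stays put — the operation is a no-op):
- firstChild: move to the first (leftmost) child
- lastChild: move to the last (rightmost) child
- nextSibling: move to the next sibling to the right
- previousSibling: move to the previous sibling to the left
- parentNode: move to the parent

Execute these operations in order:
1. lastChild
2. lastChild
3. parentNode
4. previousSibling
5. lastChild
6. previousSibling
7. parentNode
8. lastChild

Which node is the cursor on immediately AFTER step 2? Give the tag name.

Answer: main

Derivation:
After 1 (lastChild): head
After 2 (lastChild): main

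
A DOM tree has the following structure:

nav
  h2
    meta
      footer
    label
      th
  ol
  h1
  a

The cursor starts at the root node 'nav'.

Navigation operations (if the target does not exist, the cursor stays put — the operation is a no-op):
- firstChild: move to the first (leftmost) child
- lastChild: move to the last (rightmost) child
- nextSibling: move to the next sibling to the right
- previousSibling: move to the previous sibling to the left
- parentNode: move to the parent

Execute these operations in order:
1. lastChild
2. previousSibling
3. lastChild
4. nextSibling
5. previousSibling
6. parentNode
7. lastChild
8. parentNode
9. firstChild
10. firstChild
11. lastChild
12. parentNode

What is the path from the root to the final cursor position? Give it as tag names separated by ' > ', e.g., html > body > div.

Answer: nav > h2 > meta

Derivation:
After 1 (lastChild): a
After 2 (previousSibling): h1
After 3 (lastChild): h1 (no-op, stayed)
After 4 (nextSibling): a
After 5 (previousSibling): h1
After 6 (parentNode): nav
After 7 (lastChild): a
After 8 (parentNode): nav
After 9 (firstChild): h2
After 10 (firstChild): meta
After 11 (lastChild): footer
After 12 (parentNode): meta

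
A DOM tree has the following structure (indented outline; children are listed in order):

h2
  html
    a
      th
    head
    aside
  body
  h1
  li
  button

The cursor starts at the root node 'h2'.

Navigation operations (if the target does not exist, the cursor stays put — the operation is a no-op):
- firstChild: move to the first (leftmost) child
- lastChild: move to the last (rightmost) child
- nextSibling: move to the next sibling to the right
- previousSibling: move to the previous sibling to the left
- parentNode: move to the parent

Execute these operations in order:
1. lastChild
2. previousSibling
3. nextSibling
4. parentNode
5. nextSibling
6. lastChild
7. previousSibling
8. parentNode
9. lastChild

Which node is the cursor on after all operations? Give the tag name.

After 1 (lastChild): button
After 2 (previousSibling): li
After 3 (nextSibling): button
After 4 (parentNode): h2
After 5 (nextSibling): h2 (no-op, stayed)
After 6 (lastChild): button
After 7 (previousSibling): li
After 8 (parentNode): h2
After 9 (lastChild): button

Answer: button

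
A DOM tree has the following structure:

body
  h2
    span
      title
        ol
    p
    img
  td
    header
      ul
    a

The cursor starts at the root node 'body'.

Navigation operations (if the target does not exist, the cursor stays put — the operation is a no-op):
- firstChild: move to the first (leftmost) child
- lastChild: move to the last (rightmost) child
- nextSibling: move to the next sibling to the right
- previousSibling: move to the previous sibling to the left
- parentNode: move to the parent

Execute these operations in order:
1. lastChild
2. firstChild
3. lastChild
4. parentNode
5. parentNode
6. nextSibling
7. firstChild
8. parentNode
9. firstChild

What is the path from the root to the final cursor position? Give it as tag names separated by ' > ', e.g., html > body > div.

After 1 (lastChild): td
After 2 (firstChild): header
After 3 (lastChild): ul
After 4 (parentNode): header
After 5 (parentNode): td
After 6 (nextSibling): td (no-op, stayed)
After 7 (firstChild): header
After 8 (parentNode): td
After 9 (firstChild): header

Answer: body > td > header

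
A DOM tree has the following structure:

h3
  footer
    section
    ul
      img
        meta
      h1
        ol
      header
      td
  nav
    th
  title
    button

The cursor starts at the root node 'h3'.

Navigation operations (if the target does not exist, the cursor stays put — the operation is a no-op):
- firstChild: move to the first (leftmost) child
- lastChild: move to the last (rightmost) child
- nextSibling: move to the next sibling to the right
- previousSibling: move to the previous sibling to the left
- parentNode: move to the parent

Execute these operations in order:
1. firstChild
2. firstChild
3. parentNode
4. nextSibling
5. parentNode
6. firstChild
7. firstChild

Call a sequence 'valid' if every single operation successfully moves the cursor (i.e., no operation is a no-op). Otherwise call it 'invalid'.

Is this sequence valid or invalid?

Answer: valid

Derivation:
After 1 (firstChild): footer
After 2 (firstChild): section
After 3 (parentNode): footer
After 4 (nextSibling): nav
After 5 (parentNode): h3
After 6 (firstChild): footer
After 7 (firstChild): section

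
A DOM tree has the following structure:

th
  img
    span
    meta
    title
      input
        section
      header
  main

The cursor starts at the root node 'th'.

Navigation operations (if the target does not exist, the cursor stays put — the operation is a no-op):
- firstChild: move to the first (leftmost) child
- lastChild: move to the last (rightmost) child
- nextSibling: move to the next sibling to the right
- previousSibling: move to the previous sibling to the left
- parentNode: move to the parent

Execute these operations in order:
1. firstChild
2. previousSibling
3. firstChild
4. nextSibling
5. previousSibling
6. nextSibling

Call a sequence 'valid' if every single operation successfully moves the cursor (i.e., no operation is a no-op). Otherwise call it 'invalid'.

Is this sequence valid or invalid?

After 1 (firstChild): img
After 2 (previousSibling): img (no-op, stayed)
After 3 (firstChild): span
After 4 (nextSibling): meta
After 5 (previousSibling): span
After 6 (nextSibling): meta

Answer: invalid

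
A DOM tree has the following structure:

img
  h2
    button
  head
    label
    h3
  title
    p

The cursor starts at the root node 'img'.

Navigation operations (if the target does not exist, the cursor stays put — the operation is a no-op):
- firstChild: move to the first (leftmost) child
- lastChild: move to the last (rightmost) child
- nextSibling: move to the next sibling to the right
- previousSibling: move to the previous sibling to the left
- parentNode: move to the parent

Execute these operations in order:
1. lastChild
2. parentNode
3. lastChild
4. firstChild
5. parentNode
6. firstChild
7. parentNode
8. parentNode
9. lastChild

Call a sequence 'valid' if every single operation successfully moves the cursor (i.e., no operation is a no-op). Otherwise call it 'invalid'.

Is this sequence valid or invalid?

After 1 (lastChild): title
After 2 (parentNode): img
After 3 (lastChild): title
After 4 (firstChild): p
After 5 (parentNode): title
After 6 (firstChild): p
After 7 (parentNode): title
After 8 (parentNode): img
After 9 (lastChild): title

Answer: valid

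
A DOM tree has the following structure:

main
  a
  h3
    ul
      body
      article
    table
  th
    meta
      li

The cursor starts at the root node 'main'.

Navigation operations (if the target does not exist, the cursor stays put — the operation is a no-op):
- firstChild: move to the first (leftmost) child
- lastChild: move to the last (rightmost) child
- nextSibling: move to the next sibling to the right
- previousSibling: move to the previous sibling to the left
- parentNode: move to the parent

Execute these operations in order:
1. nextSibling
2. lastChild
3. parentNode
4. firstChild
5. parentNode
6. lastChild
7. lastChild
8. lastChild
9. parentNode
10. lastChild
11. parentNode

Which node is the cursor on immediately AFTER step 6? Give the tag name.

Answer: th

Derivation:
After 1 (nextSibling): main (no-op, stayed)
After 2 (lastChild): th
After 3 (parentNode): main
After 4 (firstChild): a
After 5 (parentNode): main
After 6 (lastChild): th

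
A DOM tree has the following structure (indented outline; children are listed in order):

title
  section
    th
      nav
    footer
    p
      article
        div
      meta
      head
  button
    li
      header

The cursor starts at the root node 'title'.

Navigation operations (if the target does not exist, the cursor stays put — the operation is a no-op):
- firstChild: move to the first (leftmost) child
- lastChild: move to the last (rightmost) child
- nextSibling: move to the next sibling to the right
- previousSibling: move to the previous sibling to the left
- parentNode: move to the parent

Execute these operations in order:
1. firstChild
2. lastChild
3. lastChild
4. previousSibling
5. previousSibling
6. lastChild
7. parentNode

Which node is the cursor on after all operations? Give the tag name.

Answer: article

Derivation:
After 1 (firstChild): section
After 2 (lastChild): p
After 3 (lastChild): head
After 4 (previousSibling): meta
After 5 (previousSibling): article
After 6 (lastChild): div
After 7 (parentNode): article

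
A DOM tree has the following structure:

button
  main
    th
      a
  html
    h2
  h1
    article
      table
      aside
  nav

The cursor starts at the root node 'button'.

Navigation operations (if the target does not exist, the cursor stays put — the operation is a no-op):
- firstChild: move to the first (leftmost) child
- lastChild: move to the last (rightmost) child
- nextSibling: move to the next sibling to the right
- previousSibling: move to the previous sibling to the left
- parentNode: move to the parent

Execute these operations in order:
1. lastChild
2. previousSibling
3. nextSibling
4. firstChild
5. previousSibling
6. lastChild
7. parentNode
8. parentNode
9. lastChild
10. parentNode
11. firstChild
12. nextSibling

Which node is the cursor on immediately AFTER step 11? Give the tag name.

Answer: main

Derivation:
After 1 (lastChild): nav
After 2 (previousSibling): h1
After 3 (nextSibling): nav
After 4 (firstChild): nav (no-op, stayed)
After 5 (previousSibling): h1
After 6 (lastChild): article
After 7 (parentNode): h1
After 8 (parentNode): button
After 9 (lastChild): nav
After 10 (parentNode): button
After 11 (firstChild): main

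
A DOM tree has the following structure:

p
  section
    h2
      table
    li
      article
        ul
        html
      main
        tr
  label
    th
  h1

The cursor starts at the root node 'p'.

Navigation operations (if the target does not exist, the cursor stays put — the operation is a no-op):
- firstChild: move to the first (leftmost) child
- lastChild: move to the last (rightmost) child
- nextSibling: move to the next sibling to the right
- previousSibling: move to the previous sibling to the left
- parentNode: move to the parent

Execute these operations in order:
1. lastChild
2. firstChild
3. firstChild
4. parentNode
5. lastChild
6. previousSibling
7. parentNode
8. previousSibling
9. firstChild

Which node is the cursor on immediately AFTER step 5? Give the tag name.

Answer: h1

Derivation:
After 1 (lastChild): h1
After 2 (firstChild): h1 (no-op, stayed)
After 3 (firstChild): h1 (no-op, stayed)
After 4 (parentNode): p
After 5 (lastChild): h1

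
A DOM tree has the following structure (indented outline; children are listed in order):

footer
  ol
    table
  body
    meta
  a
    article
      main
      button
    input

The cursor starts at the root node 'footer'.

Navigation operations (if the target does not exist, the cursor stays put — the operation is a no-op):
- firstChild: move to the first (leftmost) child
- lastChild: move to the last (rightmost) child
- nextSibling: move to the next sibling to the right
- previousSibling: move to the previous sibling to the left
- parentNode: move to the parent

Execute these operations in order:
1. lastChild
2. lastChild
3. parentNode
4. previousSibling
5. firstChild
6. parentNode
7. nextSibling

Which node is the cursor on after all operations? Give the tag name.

Answer: a

Derivation:
After 1 (lastChild): a
After 2 (lastChild): input
After 3 (parentNode): a
After 4 (previousSibling): body
After 5 (firstChild): meta
After 6 (parentNode): body
After 7 (nextSibling): a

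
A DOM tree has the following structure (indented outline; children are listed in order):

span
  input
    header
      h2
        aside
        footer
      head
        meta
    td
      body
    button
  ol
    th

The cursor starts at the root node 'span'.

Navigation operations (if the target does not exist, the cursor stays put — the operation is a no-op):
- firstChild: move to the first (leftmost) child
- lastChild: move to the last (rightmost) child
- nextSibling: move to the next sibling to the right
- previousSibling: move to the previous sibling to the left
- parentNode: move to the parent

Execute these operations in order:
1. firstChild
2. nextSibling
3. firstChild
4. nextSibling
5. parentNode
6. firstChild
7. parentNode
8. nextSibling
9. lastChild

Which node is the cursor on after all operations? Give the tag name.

After 1 (firstChild): input
After 2 (nextSibling): ol
After 3 (firstChild): th
After 4 (nextSibling): th (no-op, stayed)
After 5 (parentNode): ol
After 6 (firstChild): th
After 7 (parentNode): ol
After 8 (nextSibling): ol (no-op, stayed)
After 9 (lastChild): th

Answer: th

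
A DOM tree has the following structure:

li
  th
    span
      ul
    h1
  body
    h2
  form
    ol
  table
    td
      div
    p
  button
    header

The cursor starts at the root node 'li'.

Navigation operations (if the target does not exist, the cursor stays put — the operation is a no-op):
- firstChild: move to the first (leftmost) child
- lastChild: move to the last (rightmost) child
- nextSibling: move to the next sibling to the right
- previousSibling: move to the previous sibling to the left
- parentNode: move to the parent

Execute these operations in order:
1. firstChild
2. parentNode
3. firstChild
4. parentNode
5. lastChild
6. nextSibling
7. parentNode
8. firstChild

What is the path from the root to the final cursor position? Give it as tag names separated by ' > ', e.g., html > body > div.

Answer: li > th

Derivation:
After 1 (firstChild): th
After 2 (parentNode): li
After 3 (firstChild): th
After 4 (parentNode): li
After 5 (lastChild): button
After 6 (nextSibling): button (no-op, stayed)
After 7 (parentNode): li
After 8 (firstChild): th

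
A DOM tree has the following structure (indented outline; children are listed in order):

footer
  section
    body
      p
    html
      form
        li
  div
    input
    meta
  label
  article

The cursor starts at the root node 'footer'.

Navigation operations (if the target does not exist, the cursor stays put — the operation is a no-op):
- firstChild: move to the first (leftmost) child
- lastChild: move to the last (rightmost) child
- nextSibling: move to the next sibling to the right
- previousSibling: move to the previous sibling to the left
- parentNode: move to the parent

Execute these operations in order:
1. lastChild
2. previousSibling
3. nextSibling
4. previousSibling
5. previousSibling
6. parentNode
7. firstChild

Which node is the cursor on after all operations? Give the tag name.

Answer: section

Derivation:
After 1 (lastChild): article
After 2 (previousSibling): label
After 3 (nextSibling): article
After 4 (previousSibling): label
After 5 (previousSibling): div
After 6 (parentNode): footer
After 7 (firstChild): section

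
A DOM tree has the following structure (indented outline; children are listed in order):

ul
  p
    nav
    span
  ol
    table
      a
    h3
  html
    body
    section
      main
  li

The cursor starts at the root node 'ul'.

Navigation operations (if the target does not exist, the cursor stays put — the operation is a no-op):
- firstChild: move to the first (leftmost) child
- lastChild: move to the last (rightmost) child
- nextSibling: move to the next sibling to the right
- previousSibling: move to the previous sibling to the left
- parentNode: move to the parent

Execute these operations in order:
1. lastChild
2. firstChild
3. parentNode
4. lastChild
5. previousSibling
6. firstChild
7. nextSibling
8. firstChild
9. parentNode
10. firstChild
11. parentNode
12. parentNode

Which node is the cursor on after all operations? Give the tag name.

After 1 (lastChild): li
After 2 (firstChild): li (no-op, stayed)
After 3 (parentNode): ul
After 4 (lastChild): li
After 5 (previousSibling): html
After 6 (firstChild): body
After 7 (nextSibling): section
After 8 (firstChild): main
After 9 (parentNode): section
After 10 (firstChild): main
After 11 (parentNode): section
After 12 (parentNode): html

Answer: html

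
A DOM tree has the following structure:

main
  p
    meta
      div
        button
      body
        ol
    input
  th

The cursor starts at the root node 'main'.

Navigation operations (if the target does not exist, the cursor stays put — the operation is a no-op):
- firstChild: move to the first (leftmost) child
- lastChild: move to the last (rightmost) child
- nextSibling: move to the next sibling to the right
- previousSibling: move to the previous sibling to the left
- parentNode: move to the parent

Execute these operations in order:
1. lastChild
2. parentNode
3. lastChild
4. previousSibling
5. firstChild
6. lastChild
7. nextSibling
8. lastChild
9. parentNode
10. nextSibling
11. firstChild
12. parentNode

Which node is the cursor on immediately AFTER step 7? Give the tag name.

Answer: body

Derivation:
After 1 (lastChild): th
After 2 (parentNode): main
After 3 (lastChild): th
After 4 (previousSibling): p
After 5 (firstChild): meta
After 6 (lastChild): body
After 7 (nextSibling): body (no-op, stayed)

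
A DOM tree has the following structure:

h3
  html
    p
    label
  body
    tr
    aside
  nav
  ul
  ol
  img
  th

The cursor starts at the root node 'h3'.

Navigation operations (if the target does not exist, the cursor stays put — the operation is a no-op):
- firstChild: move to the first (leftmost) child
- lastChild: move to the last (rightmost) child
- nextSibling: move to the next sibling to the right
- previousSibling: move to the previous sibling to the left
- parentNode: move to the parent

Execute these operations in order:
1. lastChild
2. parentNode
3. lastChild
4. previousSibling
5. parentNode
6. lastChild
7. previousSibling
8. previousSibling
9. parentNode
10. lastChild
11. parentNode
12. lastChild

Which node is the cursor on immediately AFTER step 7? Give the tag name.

Answer: img

Derivation:
After 1 (lastChild): th
After 2 (parentNode): h3
After 3 (lastChild): th
After 4 (previousSibling): img
After 5 (parentNode): h3
After 6 (lastChild): th
After 7 (previousSibling): img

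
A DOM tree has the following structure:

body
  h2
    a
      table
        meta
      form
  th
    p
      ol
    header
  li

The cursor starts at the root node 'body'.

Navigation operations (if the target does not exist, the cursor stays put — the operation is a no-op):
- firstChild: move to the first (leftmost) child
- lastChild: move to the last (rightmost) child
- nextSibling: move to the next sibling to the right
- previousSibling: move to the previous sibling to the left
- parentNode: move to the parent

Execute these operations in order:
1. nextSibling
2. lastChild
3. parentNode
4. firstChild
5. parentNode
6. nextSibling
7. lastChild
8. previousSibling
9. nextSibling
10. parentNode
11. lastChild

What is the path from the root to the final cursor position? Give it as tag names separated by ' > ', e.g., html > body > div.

Answer: body > li

Derivation:
After 1 (nextSibling): body (no-op, stayed)
After 2 (lastChild): li
After 3 (parentNode): body
After 4 (firstChild): h2
After 5 (parentNode): body
After 6 (nextSibling): body (no-op, stayed)
After 7 (lastChild): li
After 8 (previousSibling): th
After 9 (nextSibling): li
After 10 (parentNode): body
After 11 (lastChild): li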